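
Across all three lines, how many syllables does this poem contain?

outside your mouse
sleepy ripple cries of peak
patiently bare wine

Line 1: outside(2) + your(1) + mouse(1) = 4
Line 2: sleepy(2) + ripple(2) + cries(1) + of(1) + peak(1) = 7
Line 3: patiently(3) + bare(1) + wine(1) = 5
Total: 4 + 7 + 5 = 16

16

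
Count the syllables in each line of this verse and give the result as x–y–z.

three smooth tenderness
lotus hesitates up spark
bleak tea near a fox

5–7–5

Line 1: "three smooth tenderness": 1+1+3 = 5
Line 2: "lotus hesitates up spark": 2+3+1+1 = 7
Line 3: "bleak tea near a fox": 1+1+1+1+1 = 5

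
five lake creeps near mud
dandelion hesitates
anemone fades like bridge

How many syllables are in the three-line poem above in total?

Line 1: five(1) + lake(1) + creeps(1) + near(1) + mud(1) = 5
Line 2: dandelion(4) + hesitates(3) = 7
Line 3: anemone(4) + fades(1) + like(1) + bridge(1) = 7
Total: 5 + 7 + 7 = 19

19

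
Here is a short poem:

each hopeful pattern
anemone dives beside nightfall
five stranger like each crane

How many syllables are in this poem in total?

Line 1: each (1), hopeful (2), pattern (2) → 5
Line 2: anemone (4), dives (1), beside (2), nightfall (2) → 9
Line 3: five (1), stranger (2), like (1), each (1), crane (1) → 6
Total: 5 + 9 + 6 = 20

20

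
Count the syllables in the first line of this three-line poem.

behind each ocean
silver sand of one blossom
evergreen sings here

5

The first line: "behind each ocean": 2+1+2 = 5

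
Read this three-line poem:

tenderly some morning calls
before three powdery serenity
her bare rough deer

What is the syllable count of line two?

Line two: before (2), three (1), powdery (3), serenity (4) → 10

10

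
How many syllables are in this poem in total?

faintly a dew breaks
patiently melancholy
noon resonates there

17

Line 1: faintly(2) + a(1) + dew(1) + breaks(1) = 5
Line 2: patiently(3) + melancholy(4) = 7
Line 3: noon(1) + resonates(3) + there(1) = 5
Total: 5 + 7 + 5 = 17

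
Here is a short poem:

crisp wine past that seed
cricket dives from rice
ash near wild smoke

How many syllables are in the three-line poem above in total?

14

Line 1: "crisp wine past that seed": 1+1+1+1+1 = 5
Line 2: "cricket dives from rice": 2+1+1+1 = 5
Line 3: "ash near wild smoke": 1+1+1+1 = 4
Total: 5 + 5 + 4 = 14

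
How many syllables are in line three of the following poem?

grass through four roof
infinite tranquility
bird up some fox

Line three: bird (1), up (1), some (1), fox (1) → 4

4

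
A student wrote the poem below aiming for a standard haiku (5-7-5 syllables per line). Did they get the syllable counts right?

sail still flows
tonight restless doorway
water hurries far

Line 1: sail(1) + still(1) + flows(1) = 3 (expected 5)
Line 2: tonight(2) + restless(2) + doorway(2) = 6 (expected 7)
Line 3: water(2) + hurries(2) + far(1) = 5 ✓

No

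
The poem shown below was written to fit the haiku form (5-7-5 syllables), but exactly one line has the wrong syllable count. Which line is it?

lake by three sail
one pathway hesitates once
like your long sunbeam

Line 1: lake (1), by (1), three (1), sail (1) → 4 (expected 5)
Line 2: one (1), pathway (2), hesitates (3), once (1) → 7 ✓
Line 3: like (1), your (1), long (1), sunbeam (2) → 5 ✓

Line 1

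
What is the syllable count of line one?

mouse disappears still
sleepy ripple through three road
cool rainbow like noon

5

Line one: mouse (1), disappears (3), still (1) → 5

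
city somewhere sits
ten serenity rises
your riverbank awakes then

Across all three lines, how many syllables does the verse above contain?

Line 1: city(2) + somewhere(2) + sits(1) = 5
Line 2: ten(1) + serenity(4) + rises(2) = 7
Line 3: your(1) + riverbank(3) + awakes(2) + then(1) = 7
Total: 5 + 7 + 7 = 19

19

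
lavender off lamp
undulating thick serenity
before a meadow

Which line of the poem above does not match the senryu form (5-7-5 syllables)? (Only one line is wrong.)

Line 1: lavender(3) + off(1) + lamp(1) = 5 ✓
Line 2: undulating(4) + thick(1) + serenity(4) = 9 (expected 7)
Line 3: before(2) + a(1) + meadow(2) = 5 ✓

The second line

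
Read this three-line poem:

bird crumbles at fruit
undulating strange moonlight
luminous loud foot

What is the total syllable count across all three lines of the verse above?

Line 1: bird(1) + crumbles(2) + at(1) + fruit(1) = 5
Line 2: undulating(4) + strange(1) + moonlight(2) = 7
Line 3: luminous(3) + loud(1) + foot(1) = 5
Total: 5 + 7 + 5 = 17

17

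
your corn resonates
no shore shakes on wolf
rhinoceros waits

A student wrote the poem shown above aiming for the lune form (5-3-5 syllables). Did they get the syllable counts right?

Line 1: your(1) + corn(1) + resonates(3) = 5 ✓
Line 2: no(1) + shore(1) + shakes(1) + on(1) + wolf(1) = 5 (expected 3)
Line 3: rhinoceros(4) + waits(1) = 5 ✓

No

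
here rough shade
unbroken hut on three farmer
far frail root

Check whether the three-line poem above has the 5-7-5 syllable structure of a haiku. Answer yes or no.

Line 1: "here rough shade": 1+1+1 = 3 (expected 5)
Line 2: "unbroken hut on three farmer": 3+1+1+1+2 = 8 (expected 7)
Line 3: "far frail root": 1+1+1 = 3 (expected 5)

No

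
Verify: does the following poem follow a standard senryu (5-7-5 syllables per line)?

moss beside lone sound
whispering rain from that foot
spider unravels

Yes

Line 1: "moss beside lone sound": 1+2+1+1 = 5 ✓
Line 2: "whispering rain from that foot": 3+1+1+1+1 = 7 ✓
Line 3: "spider unravels": 2+3 = 5 ✓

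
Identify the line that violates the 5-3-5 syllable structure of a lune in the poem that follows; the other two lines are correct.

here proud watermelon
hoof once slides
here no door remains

Line 1: "here proud watermelon": 1+1+4 = 6 (expected 5)
Line 2: "hoof once slides": 1+1+1 = 3 ✓
Line 3: "here no door remains": 1+1+1+2 = 5 ✓

The first line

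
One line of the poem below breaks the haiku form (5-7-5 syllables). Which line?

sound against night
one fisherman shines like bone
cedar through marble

Line 1: sound (1), against (2), night (1) → 4 (expected 5)
Line 2: one (1), fisherman (3), shines (1), like (1), bone (1) → 7 ✓
Line 3: cedar (2), through (1), marble (2) → 5 ✓

Line 1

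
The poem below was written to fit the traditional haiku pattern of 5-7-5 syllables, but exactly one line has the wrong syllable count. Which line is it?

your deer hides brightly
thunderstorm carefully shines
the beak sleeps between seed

Line 1: "your deer hides brightly": 1+1+1+2 = 5 ✓
Line 2: "thunderstorm carefully shines": 3+3+1 = 7 ✓
Line 3: "the beak sleeps between seed": 1+1+1+2+1 = 6 (expected 5)

Line 3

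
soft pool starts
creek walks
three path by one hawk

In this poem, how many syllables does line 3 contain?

Line 3: three(1) + path(1) + by(1) + one(1) + hawk(1) = 5

5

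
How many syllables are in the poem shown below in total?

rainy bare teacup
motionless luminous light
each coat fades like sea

Line 1: "rainy bare teacup": 2+1+2 = 5
Line 2: "motionless luminous light": 3+3+1 = 7
Line 3: "each coat fades like sea": 1+1+1+1+1 = 5
Total: 5 + 7 + 5 = 17

17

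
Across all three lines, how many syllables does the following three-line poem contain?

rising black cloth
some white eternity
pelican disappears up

17

Line 1: "rising black cloth": 2+1+1 = 4
Line 2: "some white eternity": 1+1+4 = 6
Line 3: "pelican disappears up": 3+3+1 = 7
Total: 4 + 6 + 7 = 17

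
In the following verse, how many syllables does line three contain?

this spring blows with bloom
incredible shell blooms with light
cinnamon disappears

6

Line three: cinnamon(3) + disappears(3) = 6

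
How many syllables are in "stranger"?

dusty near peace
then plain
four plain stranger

2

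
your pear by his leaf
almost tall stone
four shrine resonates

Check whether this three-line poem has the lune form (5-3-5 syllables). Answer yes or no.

Line 1: your (1), pear (1), by (1), his (1), leaf (1) → 5 ✓
Line 2: almost (2), tall (1), stone (1) → 4 (expected 3)
Line 3: four (1), shrine (1), resonates (3) → 5 ✓

No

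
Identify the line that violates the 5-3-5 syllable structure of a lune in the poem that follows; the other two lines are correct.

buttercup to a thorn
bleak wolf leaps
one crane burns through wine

The first line

Line 1: "buttercup to a thorn": 3+1+1+1 = 6 (expected 5)
Line 2: "bleak wolf leaps": 1+1+1 = 3 ✓
Line 3: "one crane burns through wine": 1+1+1+1+1 = 5 ✓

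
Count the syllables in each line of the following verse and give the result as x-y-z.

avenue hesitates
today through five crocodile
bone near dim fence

6-7-4

Line 1: avenue (3), hesitates (3) → 6
Line 2: today (2), through (1), five (1), crocodile (3) → 7
Line 3: bone (1), near (1), dim (1), fence (1) → 4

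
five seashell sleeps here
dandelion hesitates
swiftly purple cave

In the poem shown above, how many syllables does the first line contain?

The first line: "five seashell sleeps here": 1+2+1+1 = 5

5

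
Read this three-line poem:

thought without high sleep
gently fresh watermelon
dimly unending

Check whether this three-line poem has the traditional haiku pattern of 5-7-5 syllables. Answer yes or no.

Line 1: thought (1), without (2), high (1), sleep (1) → 5 ✓
Line 2: gently (2), fresh (1), watermelon (4) → 7 ✓
Line 3: dimly (2), unending (3) → 5 ✓

Yes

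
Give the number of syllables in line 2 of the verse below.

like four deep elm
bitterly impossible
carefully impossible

7

Line 2: bitterly(3) + impossible(4) = 7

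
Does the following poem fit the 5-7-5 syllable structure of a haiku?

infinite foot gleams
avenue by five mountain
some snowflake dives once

Line 1: infinite (3), foot (1), gleams (1) → 5 ✓
Line 2: avenue (3), by (1), five (1), mountain (2) → 7 ✓
Line 3: some (1), snowflake (2), dives (1), once (1) → 5 ✓

Yes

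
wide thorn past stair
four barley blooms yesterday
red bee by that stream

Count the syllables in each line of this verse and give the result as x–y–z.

Line 1: wide(1) + thorn(1) + past(1) + stair(1) = 4
Line 2: four(1) + barley(2) + blooms(1) + yesterday(3) = 7
Line 3: red(1) + bee(1) + by(1) + that(1) + stream(1) = 5

4–7–5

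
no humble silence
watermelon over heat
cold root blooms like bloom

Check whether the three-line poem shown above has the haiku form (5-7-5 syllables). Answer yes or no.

Line 1: no(1) + humble(2) + silence(2) = 5 ✓
Line 2: watermelon(4) + over(2) + heat(1) = 7 ✓
Line 3: cold(1) + root(1) + blooms(1) + like(1) + bloom(1) = 5 ✓

Yes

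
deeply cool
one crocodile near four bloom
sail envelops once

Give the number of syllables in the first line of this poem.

3

The first line: deeply(2) + cool(1) = 3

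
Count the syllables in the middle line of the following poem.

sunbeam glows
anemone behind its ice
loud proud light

8

The middle line: anemone(4) + behind(2) + its(1) + ice(1) = 8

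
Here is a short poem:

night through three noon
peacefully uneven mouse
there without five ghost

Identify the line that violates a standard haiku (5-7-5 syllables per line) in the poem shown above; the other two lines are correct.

The first line

Line 1: night(1) + through(1) + three(1) + noon(1) = 4 (expected 5)
Line 2: peacefully(3) + uneven(3) + mouse(1) = 7 ✓
Line 3: there(1) + without(2) + five(1) + ghost(1) = 5 ✓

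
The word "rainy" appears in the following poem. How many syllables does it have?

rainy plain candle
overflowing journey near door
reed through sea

2

"rainy" has 2 syllables.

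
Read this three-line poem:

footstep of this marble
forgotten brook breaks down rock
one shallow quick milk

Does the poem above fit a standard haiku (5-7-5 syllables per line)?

Line 1: footstep (2), of (1), this (1), marble (2) → 6 (expected 5)
Line 2: forgotten (3), brook (1), breaks (1), down (1), rock (1) → 7 ✓
Line 3: one (1), shallow (2), quick (1), milk (1) → 5 ✓

No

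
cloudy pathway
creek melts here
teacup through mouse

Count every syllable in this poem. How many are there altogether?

11

Line 1: "cloudy pathway": 2+2 = 4
Line 2: "creek melts here": 1+1+1 = 3
Line 3: "teacup through mouse": 2+1+1 = 4
Total: 4 + 3 + 4 = 11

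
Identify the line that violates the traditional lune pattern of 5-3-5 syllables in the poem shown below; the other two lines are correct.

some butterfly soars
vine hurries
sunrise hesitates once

The third line

Line 1: some(1) + butterfly(3) + soars(1) = 5 ✓
Line 2: vine(1) + hurries(2) = 3 ✓
Line 3: sunrise(2) + hesitates(3) + once(1) = 6 (expected 5)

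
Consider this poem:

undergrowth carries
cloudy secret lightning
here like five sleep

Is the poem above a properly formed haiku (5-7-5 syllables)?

No

Line 1: "undergrowth carries": 3+2 = 5 ✓
Line 2: "cloudy secret lightning": 2+2+2 = 6 (expected 7)
Line 3: "here like five sleep": 1+1+1+1 = 4 (expected 5)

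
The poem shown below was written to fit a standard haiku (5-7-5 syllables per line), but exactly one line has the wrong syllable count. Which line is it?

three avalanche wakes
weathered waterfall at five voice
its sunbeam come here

Line 2

Line 1: "three avalanche wakes": 1+3+1 = 5 ✓
Line 2: "weathered waterfall at five voice": 2+3+1+1+1 = 8 (expected 7)
Line 3: "its sunbeam come here": 1+2+1+1 = 5 ✓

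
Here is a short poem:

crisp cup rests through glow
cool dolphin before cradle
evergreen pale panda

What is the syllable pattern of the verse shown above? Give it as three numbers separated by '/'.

5/7/6

Line 1: crisp (1), cup (1), rests (1), through (1), glow (1) → 5
Line 2: cool (1), dolphin (2), before (2), cradle (2) → 7
Line 3: evergreen (3), pale (1), panda (2) → 6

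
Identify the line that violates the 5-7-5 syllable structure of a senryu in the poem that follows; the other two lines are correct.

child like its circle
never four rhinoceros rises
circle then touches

Line 1: "child like its circle": 1+1+1+2 = 5 ✓
Line 2: "never four rhinoceros rises": 2+1+4+2 = 9 (expected 7)
Line 3: "circle then touches": 2+1+2 = 5 ✓

Line 2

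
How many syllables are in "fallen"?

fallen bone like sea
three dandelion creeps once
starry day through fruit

2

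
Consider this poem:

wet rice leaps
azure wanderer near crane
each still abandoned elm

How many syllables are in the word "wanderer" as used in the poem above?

"wanderer" has 3 syllables.

3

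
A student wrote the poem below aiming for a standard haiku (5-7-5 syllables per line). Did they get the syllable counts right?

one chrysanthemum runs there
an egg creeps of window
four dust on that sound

Line 1: "one chrysanthemum runs there": 1+4+1+1 = 7 (expected 5)
Line 2: "an egg creeps of window": 1+1+1+1+2 = 6 (expected 7)
Line 3: "four dust on that sound": 1+1+1+1+1 = 5 ✓

No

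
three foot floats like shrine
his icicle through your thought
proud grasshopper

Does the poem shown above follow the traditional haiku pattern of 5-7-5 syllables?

No

Line 1: three (1), foot (1), floats (1), like (1), shrine (1) → 5 ✓
Line 2: his (1), icicle (3), through (1), your (1), thought (1) → 7 ✓
Line 3: proud (1), grasshopper (3) → 4 (expected 5)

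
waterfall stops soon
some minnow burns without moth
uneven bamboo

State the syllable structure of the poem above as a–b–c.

5–7–5

Line 1: waterfall (3), stops (1), soon (1) → 5
Line 2: some (1), minnow (2), burns (1), without (2), moth (1) → 7
Line 3: uneven (3), bamboo (2) → 5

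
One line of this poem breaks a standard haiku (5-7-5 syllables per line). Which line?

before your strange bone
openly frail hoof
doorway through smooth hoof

Line 1: before (2), your (1), strange (1), bone (1) → 5 ✓
Line 2: openly (3), frail (1), hoof (1) → 5 (expected 7)
Line 3: doorway (2), through (1), smooth (1), hoof (1) → 5 ✓

The second line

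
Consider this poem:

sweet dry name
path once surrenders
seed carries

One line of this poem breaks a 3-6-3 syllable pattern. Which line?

The second line

Line 1: "sweet dry name": 1+1+1 = 3 ✓
Line 2: "path once surrenders": 1+1+3 = 5 (expected 6)
Line 3: "seed carries": 1+2 = 3 ✓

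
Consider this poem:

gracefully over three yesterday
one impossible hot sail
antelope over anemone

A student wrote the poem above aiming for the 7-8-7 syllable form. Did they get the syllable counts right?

Line 1: gracefully(3) + over(2) + three(1) + yesterday(3) = 9 (expected 7)
Line 2: one(1) + impossible(4) + hot(1) + sail(1) = 7 (expected 8)
Line 3: antelope(3) + over(2) + anemone(4) = 9 (expected 7)

No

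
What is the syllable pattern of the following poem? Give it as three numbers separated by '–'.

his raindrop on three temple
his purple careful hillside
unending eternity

7–7–7

Line 1: his(1) + raindrop(2) + on(1) + three(1) + temple(2) = 7
Line 2: his(1) + purple(2) + careful(2) + hillside(2) = 7
Line 3: unending(3) + eternity(4) = 7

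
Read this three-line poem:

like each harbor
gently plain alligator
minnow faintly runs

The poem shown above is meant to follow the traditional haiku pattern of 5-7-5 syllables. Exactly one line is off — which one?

Line 1: like(1) + each(1) + harbor(2) = 4 (expected 5)
Line 2: gently(2) + plain(1) + alligator(4) = 7 ✓
Line 3: minnow(2) + faintly(2) + runs(1) = 5 ✓

Line 1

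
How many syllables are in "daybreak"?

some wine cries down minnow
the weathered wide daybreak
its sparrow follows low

2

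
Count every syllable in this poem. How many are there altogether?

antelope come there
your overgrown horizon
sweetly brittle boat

17

Line 1: antelope (3), come (1), there (1) → 5
Line 2: your (1), overgrown (3), horizon (3) → 7
Line 3: sweetly (2), brittle (2), boat (1) → 5
Total: 5 + 7 + 5 = 17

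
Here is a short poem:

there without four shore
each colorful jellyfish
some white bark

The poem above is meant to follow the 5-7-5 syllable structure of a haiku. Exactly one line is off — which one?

Line 1: there(1) + without(2) + four(1) + shore(1) = 5 ✓
Line 2: each(1) + colorful(3) + jellyfish(3) = 7 ✓
Line 3: some(1) + white(1) + bark(1) = 3 (expected 5)

The third line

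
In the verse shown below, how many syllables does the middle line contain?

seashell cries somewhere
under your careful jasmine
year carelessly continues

The middle line: under (2), your (1), careful (2), jasmine (2) → 7

7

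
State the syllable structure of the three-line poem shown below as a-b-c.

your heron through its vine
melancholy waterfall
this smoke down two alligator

6-7-8

Line 1: your (1), heron (2), through (1), its (1), vine (1) → 6
Line 2: melancholy (4), waterfall (3) → 7
Line 3: this (1), smoke (1), down (1), two (1), alligator (4) → 8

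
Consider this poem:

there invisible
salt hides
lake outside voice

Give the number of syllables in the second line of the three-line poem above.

2

The second line: salt (1), hides (1) → 2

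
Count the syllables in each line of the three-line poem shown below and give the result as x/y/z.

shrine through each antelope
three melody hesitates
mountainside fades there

Line 1: "shrine through each antelope": 1+1+1+3 = 6
Line 2: "three melody hesitates": 1+3+3 = 7
Line 3: "mountainside fades there": 3+1+1 = 5

6/7/5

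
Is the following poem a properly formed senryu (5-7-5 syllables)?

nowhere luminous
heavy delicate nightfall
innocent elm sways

Yes

Line 1: "nowhere luminous": 2+3 = 5 ✓
Line 2: "heavy delicate nightfall": 2+3+2 = 7 ✓
Line 3: "innocent elm sways": 3+1+1 = 5 ✓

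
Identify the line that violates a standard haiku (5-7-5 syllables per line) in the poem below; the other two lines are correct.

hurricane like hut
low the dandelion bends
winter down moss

Line 3

Line 1: "hurricane like hut": 3+1+1 = 5 ✓
Line 2: "low the dandelion bends": 1+1+4+1 = 7 ✓
Line 3: "winter down moss": 2+1+1 = 4 (expected 5)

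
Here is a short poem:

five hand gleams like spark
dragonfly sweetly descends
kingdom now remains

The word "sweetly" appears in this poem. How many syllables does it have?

"sweetly" has 2 syllables.

2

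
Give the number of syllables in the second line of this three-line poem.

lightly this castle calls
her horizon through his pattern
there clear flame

8

The second line: her (1), horizon (3), through (1), his (1), pattern (2) → 8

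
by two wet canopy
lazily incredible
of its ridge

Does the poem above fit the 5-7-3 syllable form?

No

Line 1: by (1), two (1), wet (1), canopy (3) → 6 (expected 5)
Line 2: lazily (3), incredible (4) → 7 ✓
Line 3: of (1), its (1), ridge (1) → 3 ✓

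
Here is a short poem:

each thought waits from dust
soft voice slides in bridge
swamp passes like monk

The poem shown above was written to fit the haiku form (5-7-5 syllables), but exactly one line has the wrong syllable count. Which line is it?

Line 1: each (1), thought (1), waits (1), from (1), dust (1) → 5 ✓
Line 2: soft (1), voice (1), slides (1), in (1), bridge (1) → 5 (expected 7)
Line 3: swamp (1), passes (2), like (1), monk (1) → 5 ✓

Line 2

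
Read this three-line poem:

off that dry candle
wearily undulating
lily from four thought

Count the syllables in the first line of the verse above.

5

The first line: "off that dry candle": 1+1+1+2 = 5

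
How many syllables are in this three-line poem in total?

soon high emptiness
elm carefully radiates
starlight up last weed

Line 1: "soon high emptiness": 1+1+3 = 5
Line 2: "elm carefully radiates": 1+3+3 = 7
Line 3: "starlight up last weed": 2+1+1+1 = 5
Total: 5 + 7 + 5 = 17

17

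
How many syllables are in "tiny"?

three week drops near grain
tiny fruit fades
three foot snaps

2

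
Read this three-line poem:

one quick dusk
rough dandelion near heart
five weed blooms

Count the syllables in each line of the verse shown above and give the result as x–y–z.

3–7–3

Line 1: one(1) + quick(1) + dusk(1) = 3
Line 2: rough(1) + dandelion(4) + near(1) + heart(1) = 7
Line 3: five(1) + weed(1) + blooms(1) = 3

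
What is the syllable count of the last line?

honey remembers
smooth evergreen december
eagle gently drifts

The last line: "eagle gently drifts": 2+2+1 = 5

5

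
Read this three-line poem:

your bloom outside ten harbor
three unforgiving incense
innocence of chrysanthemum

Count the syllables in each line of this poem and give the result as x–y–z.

Line 1: "your bloom outside ten harbor": 1+1+2+1+2 = 7
Line 2: "three unforgiving incense": 1+4+2 = 7
Line 3: "innocence of chrysanthemum": 3+1+4 = 8

7–7–8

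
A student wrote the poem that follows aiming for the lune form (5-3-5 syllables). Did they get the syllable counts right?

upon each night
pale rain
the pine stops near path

Line 1: "upon each night": 2+1+1 = 4 (expected 5)
Line 2: "pale rain": 1+1 = 2 (expected 3)
Line 3: "the pine stops near path": 1+1+1+1+1 = 5 ✓

No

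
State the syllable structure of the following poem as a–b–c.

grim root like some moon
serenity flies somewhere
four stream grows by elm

Line 1: grim (1), root (1), like (1), some (1), moon (1) → 5
Line 2: serenity (4), flies (1), somewhere (2) → 7
Line 3: four (1), stream (1), grows (1), by (1), elm (1) → 5

5–7–5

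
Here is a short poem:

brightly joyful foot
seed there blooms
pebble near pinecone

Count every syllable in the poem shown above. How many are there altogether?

13

Line 1: brightly(2) + joyful(2) + foot(1) = 5
Line 2: seed(1) + there(1) + blooms(1) = 3
Line 3: pebble(2) + near(1) + pinecone(2) = 5
Total: 5 + 3 + 5 = 13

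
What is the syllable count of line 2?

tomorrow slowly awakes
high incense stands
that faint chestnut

Line 2: high(1) + incense(2) + stands(1) = 4

4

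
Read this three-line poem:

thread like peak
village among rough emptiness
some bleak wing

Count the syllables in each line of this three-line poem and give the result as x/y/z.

3/8/3

Line 1: "thread like peak": 1+1+1 = 3
Line 2: "village among rough emptiness": 2+2+1+3 = 8
Line 3: "some bleak wing": 1+1+1 = 3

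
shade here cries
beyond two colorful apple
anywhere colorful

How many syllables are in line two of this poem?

Line two: beyond (2), two (1), colorful (3), apple (2) → 8

8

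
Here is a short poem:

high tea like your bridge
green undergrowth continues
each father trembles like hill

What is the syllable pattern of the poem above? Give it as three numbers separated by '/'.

Line 1: "high tea like your bridge": 1+1+1+1+1 = 5
Line 2: "green undergrowth continues": 1+3+3 = 7
Line 3: "each father trembles like hill": 1+2+2+1+1 = 7

5/7/7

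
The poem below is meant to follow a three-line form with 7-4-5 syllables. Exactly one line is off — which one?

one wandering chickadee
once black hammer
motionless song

The third line

Line 1: "one wandering chickadee": 1+3+3 = 7 ✓
Line 2: "once black hammer": 1+1+2 = 4 ✓
Line 3: "motionless song": 3+1 = 4 (expected 5)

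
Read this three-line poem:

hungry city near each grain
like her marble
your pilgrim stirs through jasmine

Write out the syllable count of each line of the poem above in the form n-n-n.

7-4-7

Line 1: hungry(2) + city(2) + near(1) + each(1) + grain(1) = 7
Line 2: like(1) + her(1) + marble(2) = 4
Line 3: your(1) + pilgrim(2) + stirs(1) + through(1) + jasmine(2) = 7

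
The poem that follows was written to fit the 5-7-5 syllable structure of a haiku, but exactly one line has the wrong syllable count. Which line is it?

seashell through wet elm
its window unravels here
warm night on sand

Line 1: "seashell through wet elm": 2+1+1+1 = 5 ✓
Line 2: "its window unravels here": 1+2+3+1 = 7 ✓
Line 3: "warm night on sand": 1+1+1+1 = 4 (expected 5)

The third line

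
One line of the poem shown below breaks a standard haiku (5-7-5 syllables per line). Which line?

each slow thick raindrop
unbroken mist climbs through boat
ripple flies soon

Line 3

Line 1: "each slow thick raindrop": 1+1+1+2 = 5 ✓
Line 2: "unbroken mist climbs through boat": 3+1+1+1+1 = 7 ✓
Line 3: "ripple flies soon": 2+1+1 = 4 (expected 5)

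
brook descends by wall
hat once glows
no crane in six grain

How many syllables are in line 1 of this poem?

5

Line 1: brook (1), descends (2), by (1), wall (1) → 5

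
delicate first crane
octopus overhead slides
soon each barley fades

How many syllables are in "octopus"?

"octopus" has 3 syllables.

3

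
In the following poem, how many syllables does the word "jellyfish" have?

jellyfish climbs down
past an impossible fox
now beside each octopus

3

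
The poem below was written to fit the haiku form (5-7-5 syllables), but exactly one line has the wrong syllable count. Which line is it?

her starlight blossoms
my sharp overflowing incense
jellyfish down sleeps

Line 1: "her starlight blossoms": 1+2+2 = 5 ✓
Line 2: "my sharp overflowing incense": 1+1+4+2 = 8 (expected 7)
Line 3: "jellyfish down sleeps": 3+1+1 = 5 ✓

Line 2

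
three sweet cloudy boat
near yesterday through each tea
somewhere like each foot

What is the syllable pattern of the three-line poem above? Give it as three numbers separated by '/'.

Line 1: three(1) + sweet(1) + cloudy(2) + boat(1) = 5
Line 2: near(1) + yesterday(3) + through(1) + each(1) + tea(1) = 7
Line 3: somewhere(2) + like(1) + each(1) + foot(1) = 5

5/7/5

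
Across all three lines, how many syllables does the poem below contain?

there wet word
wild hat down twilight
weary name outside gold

Line 1: there(1) + wet(1) + word(1) = 3
Line 2: wild(1) + hat(1) + down(1) + twilight(2) = 5
Line 3: weary(2) + name(1) + outside(2) + gold(1) = 6
Total: 3 + 5 + 6 = 14

14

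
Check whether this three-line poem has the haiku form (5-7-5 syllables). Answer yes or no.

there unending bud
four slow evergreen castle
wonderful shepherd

Line 1: there (1), unending (3), bud (1) → 5 ✓
Line 2: four (1), slow (1), evergreen (3), castle (2) → 7 ✓
Line 3: wonderful (3), shepherd (2) → 5 ✓

Yes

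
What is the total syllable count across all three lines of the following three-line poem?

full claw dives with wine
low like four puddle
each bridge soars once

Line 1: "full claw dives with wine": 1+1+1+1+1 = 5
Line 2: "low like four puddle": 1+1+1+2 = 5
Line 3: "each bridge soars once": 1+1+1+1 = 4
Total: 5 + 5 + 4 = 14

14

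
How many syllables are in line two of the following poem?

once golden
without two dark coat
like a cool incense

5

Line two: "without two dark coat": 2+1+1+1 = 5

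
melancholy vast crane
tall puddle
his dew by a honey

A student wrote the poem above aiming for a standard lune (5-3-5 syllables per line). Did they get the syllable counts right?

Line 1: "melancholy vast crane": 4+1+1 = 6 (expected 5)
Line 2: "tall puddle": 1+2 = 3 ✓
Line 3: "his dew by a honey": 1+1+1+1+2 = 6 (expected 5)

No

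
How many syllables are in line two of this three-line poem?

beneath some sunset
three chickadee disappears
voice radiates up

7

Line two: "three chickadee disappears": 1+3+3 = 7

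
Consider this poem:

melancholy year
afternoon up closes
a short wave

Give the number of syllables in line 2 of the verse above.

6

Line 2: afternoon(3) + up(1) + closes(2) = 6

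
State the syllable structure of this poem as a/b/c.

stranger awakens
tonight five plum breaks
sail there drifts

Line 1: stranger(2) + awakens(3) = 5
Line 2: tonight(2) + five(1) + plum(1) + breaks(1) = 5
Line 3: sail(1) + there(1) + drifts(1) = 3

5/5/3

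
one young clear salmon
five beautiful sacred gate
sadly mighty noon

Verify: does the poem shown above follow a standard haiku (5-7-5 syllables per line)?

Line 1: one (1), young (1), clear (1), salmon (2) → 5 ✓
Line 2: five (1), beautiful (3), sacred (2), gate (1) → 7 ✓
Line 3: sadly (2), mighty (2), noon (1) → 5 ✓

Yes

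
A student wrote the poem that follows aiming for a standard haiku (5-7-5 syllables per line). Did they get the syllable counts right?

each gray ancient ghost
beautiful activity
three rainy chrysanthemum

No

Line 1: each (1), gray (1), ancient (2), ghost (1) → 5 ✓
Line 2: beautiful (3), activity (4) → 7 ✓
Line 3: three (1), rainy (2), chrysanthemum (4) → 7 (expected 5)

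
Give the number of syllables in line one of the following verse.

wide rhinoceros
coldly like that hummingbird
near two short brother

Line one: wide (1), rhinoceros (4) → 5

5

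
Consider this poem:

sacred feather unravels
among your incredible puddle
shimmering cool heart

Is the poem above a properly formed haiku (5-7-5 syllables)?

Line 1: sacred(2) + feather(2) + unravels(3) = 7 (expected 5)
Line 2: among(2) + your(1) + incredible(4) + puddle(2) = 9 (expected 7)
Line 3: shimmering(3) + cool(1) + heart(1) = 5 ✓

No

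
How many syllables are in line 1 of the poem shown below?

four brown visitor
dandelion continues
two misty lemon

5

Line 1: four(1) + brown(1) + visitor(3) = 5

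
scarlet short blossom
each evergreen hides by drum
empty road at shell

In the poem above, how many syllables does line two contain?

7

Line two: each(1) + evergreen(3) + hides(1) + by(1) + drum(1) = 7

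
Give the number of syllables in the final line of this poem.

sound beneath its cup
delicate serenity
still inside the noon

5

The final line: still(1) + inside(2) + the(1) + noon(1) = 5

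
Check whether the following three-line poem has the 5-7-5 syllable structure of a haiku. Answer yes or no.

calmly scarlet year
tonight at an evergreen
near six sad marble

Line 1: calmly (2), scarlet (2), year (1) → 5 ✓
Line 2: tonight (2), at (1), an (1), evergreen (3) → 7 ✓
Line 3: near (1), six (1), sad (1), marble (2) → 5 ✓

Yes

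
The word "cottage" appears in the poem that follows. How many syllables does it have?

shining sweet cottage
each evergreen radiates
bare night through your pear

2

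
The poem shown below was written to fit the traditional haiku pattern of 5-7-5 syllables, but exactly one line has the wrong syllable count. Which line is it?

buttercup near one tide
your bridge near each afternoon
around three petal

Line 1

Line 1: buttercup(3) + near(1) + one(1) + tide(1) = 6 (expected 5)
Line 2: your(1) + bridge(1) + near(1) + each(1) + afternoon(3) = 7 ✓
Line 3: around(2) + three(1) + petal(2) = 5 ✓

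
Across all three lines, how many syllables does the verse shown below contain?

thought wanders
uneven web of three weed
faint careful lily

Line 1: thought (1), wanders (2) → 3
Line 2: uneven (3), web (1), of (1), three (1), weed (1) → 7
Line 3: faint (1), careful (2), lily (2) → 5
Total: 3 + 7 + 5 = 15

15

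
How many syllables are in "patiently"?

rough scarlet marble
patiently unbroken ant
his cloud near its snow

"patiently" has 3 syllables.

3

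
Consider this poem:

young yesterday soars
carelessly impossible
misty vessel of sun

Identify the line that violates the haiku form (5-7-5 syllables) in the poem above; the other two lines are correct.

Line 1: young (1), yesterday (3), soars (1) → 5 ✓
Line 2: carelessly (3), impossible (4) → 7 ✓
Line 3: misty (2), vessel (2), of (1), sun (1) → 6 (expected 5)

The third line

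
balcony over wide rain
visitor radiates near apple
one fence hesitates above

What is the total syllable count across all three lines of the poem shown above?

23

Line 1: balcony (3), over (2), wide (1), rain (1) → 7
Line 2: visitor (3), radiates (3), near (1), apple (2) → 9
Line 3: one (1), fence (1), hesitates (3), above (2) → 7
Total: 7 + 9 + 7 = 23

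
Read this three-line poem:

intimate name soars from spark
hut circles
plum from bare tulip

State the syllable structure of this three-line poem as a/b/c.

7/3/5

Line 1: intimate (3), name (1), soars (1), from (1), spark (1) → 7
Line 2: hut (1), circles (2) → 3
Line 3: plum (1), from (1), bare (1), tulip (2) → 5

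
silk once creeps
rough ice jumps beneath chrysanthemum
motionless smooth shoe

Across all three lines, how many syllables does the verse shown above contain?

Line 1: silk (1), once (1), creeps (1) → 3
Line 2: rough (1), ice (1), jumps (1), beneath (2), chrysanthemum (4) → 9
Line 3: motionless (3), smooth (1), shoe (1) → 5
Total: 3 + 9 + 5 = 17

17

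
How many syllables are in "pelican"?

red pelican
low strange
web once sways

3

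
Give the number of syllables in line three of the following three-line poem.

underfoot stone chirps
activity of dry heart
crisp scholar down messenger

Line three: crisp(1) + scholar(2) + down(1) + messenger(3) = 7

7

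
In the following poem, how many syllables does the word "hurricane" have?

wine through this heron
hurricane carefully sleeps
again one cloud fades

"hurricane" has 3 syllables.

3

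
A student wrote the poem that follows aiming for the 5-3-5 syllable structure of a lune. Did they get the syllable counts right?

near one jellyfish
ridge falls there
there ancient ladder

Yes

Line 1: near (1), one (1), jellyfish (3) → 5 ✓
Line 2: ridge (1), falls (1), there (1) → 3 ✓
Line 3: there (1), ancient (2), ladder (2) → 5 ✓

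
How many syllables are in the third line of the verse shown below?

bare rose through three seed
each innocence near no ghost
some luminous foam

The third line: "some luminous foam": 1+3+1 = 5

5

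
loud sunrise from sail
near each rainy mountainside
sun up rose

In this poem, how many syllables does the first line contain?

The first line: loud (1), sunrise (2), from (1), sail (1) → 5

5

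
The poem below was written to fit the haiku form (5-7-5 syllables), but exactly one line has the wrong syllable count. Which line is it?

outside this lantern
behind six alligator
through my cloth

Line 3

Line 1: outside (2), this (1), lantern (2) → 5 ✓
Line 2: behind (2), six (1), alligator (4) → 7 ✓
Line 3: through (1), my (1), cloth (1) → 3 (expected 5)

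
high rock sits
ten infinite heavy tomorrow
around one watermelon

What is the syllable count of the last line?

The last line: around (2), one (1), watermelon (4) → 7

7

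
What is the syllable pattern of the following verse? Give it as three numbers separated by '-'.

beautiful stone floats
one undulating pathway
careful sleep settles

5-7-5

Line 1: beautiful (3), stone (1), floats (1) → 5
Line 2: one (1), undulating (4), pathway (2) → 7
Line 3: careful (2), sleep (1), settles (2) → 5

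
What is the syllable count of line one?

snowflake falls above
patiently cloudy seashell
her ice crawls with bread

Line one: snowflake (2), falls (1), above (2) → 5

5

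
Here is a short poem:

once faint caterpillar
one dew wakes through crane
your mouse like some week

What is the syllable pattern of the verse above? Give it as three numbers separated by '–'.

Line 1: once (1), faint (1), caterpillar (4) → 6
Line 2: one (1), dew (1), wakes (1), through (1), crane (1) → 5
Line 3: your (1), mouse (1), like (1), some (1), week (1) → 5

6–5–5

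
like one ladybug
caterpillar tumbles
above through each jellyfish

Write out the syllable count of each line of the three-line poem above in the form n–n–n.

5–6–7

Line 1: like (1), one (1), ladybug (3) → 5
Line 2: caterpillar (4), tumbles (2) → 6
Line 3: above (2), through (1), each (1), jellyfish (3) → 7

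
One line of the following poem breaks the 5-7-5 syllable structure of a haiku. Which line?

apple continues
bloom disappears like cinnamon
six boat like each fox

Line 1: apple (2), continues (3) → 5 ✓
Line 2: bloom (1), disappears (3), like (1), cinnamon (3) → 8 (expected 7)
Line 3: six (1), boat (1), like (1), each (1), fox (1) → 5 ✓

The second line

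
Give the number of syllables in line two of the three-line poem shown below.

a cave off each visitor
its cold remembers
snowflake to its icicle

Line two: "its cold remembers": 1+1+3 = 5

5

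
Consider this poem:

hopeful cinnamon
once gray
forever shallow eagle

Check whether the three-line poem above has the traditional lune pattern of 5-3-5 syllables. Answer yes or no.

No

Line 1: hopeful(2) + cinnamon(3) = 5 ✓
Line 2: once(1) + gray(1) = 2 (expected 3)
Line 3: forever(3) + shallow(2) + eagle(2) = 7 (expected 5)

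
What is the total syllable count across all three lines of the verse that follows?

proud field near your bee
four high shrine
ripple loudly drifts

13

Line 1: "proud field near your bee": 1+1+1+1+1 = 5
Line 2: "four high shrine": 1+1+1 = 3
Line 3: "ripple loudly drifts": 2+2+1 = 5
Total: 5 + 3 + 5 = 13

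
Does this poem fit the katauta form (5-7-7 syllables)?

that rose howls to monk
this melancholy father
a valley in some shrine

Line 1: that (1), rose (1), howls (1), to (1), monk (1) → 5 ✓
Line 2: this (1), melancholy (4), father (2) → 7 ✓
Line 3: a (1), valley (2), in (1), some (1), shrine (1) → 6 (expected 7)

No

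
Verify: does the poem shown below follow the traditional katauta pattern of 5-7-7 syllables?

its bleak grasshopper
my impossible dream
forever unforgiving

Line 1: its(1) + bleak(1) + grasshopper(3) = 5 ✓
Line 2: my(1) + impossible(4) + dream(1) = 6 (expected 7)
Line 3: forever(3) + unforgiving(4) = 7 ✓

No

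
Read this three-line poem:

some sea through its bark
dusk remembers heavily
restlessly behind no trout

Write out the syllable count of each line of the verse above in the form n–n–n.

Line 1: some (1), sea (1), through (1), its (1), bark (1) → 5
Line 2: dusk (1), remembers (3), heavily (3) → 7
Line 3: restlessly (3), behind (2), no (1), trout (1) → 7

5–7–7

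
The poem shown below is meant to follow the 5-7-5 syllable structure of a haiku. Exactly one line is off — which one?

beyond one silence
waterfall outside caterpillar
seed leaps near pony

Line 2

Line 1: beyond (2), one (1), silence (2) → 5 ✓
Line 2: waterfall (3), outside (2), caterpillar (4) → 9 (expected 7)
Line 3: seed (1), leaps (1), near (1), pony (2) → 5 ✓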